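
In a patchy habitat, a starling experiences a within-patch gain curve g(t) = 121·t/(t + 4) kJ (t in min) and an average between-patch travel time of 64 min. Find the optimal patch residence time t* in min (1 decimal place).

By the marginal value theorem, leave when the instantaneous gain rate g'(t) equals the habitat-wide average g(t)/(T + t).
g'(t) = 121·4/(t + 4)². Setting 121·4/(t+4)² = 121t/[(t+4)(64+t)] gives 4(64+t) = t(t+4), so t² = 4×64 = 256.
t* = √256 = 16 min.

16.0 min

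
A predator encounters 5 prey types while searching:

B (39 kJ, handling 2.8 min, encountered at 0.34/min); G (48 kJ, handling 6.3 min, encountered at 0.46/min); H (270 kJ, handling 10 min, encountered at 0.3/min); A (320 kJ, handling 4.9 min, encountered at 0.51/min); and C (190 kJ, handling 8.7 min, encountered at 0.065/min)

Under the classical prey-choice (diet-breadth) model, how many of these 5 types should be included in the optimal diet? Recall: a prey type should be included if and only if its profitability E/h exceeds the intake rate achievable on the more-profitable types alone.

E/h in descending order: A 65.3, H 27, C 21.8, B 13.9, G 7.62 kJ/min. The optimal diet is the largest prefix of this list for which every included type satisfies E_i/h_i > R on the types above it.
Rate on top 1: 46.64. H: 27 < 46.64 → exclude; stop.
Optimal diet: A — 1 of 5 types.

1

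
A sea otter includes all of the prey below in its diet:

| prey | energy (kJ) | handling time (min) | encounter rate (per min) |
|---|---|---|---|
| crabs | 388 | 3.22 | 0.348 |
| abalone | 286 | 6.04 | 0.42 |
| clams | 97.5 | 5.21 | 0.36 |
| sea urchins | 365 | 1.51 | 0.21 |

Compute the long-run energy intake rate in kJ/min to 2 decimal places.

53.56 kJ/min

R = Σλ_iE_i / (1 + Σλ_ih_i)
Numerator: 0.348×388 + 0.42×286 + 0.36×97.5 + 0.21×365 = 366.9
Denominator: 1 + 0.348×3.22 + 0.42×6.04 + 0.36×5.21 + 0.21×1.51 = 6.85
R = 366.9/6.85 = 53.56 kJ/min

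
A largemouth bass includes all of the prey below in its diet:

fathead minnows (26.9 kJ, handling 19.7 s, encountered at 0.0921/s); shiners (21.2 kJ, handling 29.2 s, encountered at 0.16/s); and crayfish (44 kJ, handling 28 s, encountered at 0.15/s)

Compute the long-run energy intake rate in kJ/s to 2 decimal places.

1.07 kJ/s

R = (0.0921×26.9 + 0.16×21.2 + 0.15×44) / (1 + 0.0921×19.7 + 0.16×29.2 + 0.15×28) = 12.47/11.69 = 1.067 kJ/s.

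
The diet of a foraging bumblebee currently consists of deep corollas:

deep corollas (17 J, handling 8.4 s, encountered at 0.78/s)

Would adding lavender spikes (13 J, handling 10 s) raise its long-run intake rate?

No

Intake rate on the current diet: R = (0.78×17) / (1 + 0.78×8.4) = 13.26/7.552 = 1.756 J/s.
lavender spikes: E/h = 13/10 = 1.3 J/s.
1.3 < 1.756, so adding lavender spikes would lower the average — exclude it.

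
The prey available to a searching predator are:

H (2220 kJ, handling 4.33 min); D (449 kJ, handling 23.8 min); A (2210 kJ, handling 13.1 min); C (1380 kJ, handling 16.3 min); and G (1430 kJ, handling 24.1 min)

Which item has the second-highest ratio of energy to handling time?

A

In descending order of E/h:
H: 2220/4.33 = 513 kJ/min
A: 2210/13.1 = 169 kJ/min
C: 1380/16.3 = 84.7 kJ/min
G: 1430/24.1 = 59.3 kJ/min
D: 449/23.8 = 18.9 kJ/min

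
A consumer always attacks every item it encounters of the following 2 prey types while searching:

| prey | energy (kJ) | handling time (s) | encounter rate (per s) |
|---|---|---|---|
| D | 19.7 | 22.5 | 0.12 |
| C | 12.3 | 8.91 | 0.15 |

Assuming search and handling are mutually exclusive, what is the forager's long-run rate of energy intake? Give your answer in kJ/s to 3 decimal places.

0.836 kJ/s

R = Σλ_iE_i / (1 + Σλ_ih_i)
Numerator: 0.12×19.7 + 0.15×12.3 = 4.209
Denominator: 1 + 0.12×22.5 + 0.15×8.91 = 5.037
R = 4.209/5.037 = 0.8357 kJ/s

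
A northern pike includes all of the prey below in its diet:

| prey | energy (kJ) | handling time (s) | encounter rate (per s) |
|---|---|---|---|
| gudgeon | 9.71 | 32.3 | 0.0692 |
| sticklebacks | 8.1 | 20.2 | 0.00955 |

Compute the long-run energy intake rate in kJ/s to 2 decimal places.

R = Σλ_iE_i / (1 + Σλ_ih_i)
Numerator: 0.0692×9.71 + 0.00955×8.1 = 0.7493
Denominator: 1 + 0.0692×32.3 + 0.00955×20.2 = 3.428
R = 0.7493/3.428 = 0.2186 kJ/s

0.22 kJ/s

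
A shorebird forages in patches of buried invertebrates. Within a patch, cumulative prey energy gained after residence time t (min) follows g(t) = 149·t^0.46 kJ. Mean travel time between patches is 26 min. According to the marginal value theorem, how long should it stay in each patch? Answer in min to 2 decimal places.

Maximise g(t)/(T+t): set derivative to zero → g'(t)(T+t) = g(t).
g'(t) = 0.46·149·t^-0.54. Setting 0.46·149·t^-0.54 = 149·t^0.46/(26+t) gives 0.46(26+t) = t, so 0.54·t = 0.46×26.
t* = 0.46×26/0.54 = 22.15 min.

22.15 min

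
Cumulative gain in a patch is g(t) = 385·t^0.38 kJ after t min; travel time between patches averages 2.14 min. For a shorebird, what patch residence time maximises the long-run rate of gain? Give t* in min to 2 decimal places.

Maximise g(t)/(T+t): set derivative to zero → g'(t)(T+t) = g(t).
g'(t) = 0.38·385·t^-0.62. Setting 0.38·385·t^-0.62 = 385·t^0.38/(2.14+t) gives 0.38(2.14+t) = t, so 0.62·t = 0.38×2.14.
t* = 0.38×2.14/0.62 = 1.312 min.

1.31 min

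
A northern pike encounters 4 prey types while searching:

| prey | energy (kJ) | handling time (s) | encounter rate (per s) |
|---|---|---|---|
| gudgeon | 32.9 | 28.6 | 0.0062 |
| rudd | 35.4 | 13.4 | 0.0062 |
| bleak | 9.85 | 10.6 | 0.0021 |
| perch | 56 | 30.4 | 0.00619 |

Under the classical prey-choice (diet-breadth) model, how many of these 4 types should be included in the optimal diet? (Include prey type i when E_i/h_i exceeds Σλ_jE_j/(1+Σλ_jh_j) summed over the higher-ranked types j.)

Profitabilities (E/h, kJ/s): rudd 2.64, perch 1.84, gudgeon 1.15, bleak 0.929. Add prey in this order while the next type's profitability exceeds the intake rate on those already taken.
Rate on top 1: 0.2026. perch: 1.84 > 0.2026 → include.
Rate on top 2: 0.4453. gudgeon: 1.15 > 0.4453 → include.
Rate on top 3: 0.5316. bleak: 0.929 > 0.5316 → include.
Optimal diet: rudd, perch, gudgeon, bleak — 4 of 4 types.

4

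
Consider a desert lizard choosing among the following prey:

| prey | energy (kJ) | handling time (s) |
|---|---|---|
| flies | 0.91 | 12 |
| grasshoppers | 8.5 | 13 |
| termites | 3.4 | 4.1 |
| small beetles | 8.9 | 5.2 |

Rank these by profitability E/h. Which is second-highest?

termites

In descending order of E/h:
small beetles: 8.9/5.2 = 1.71 kJ/s
termites: 3.4/4.1 = 0.829 kJ/s
grasshoppers: 8.5/13 = 0.654 kJ/s
flies: 0.91/12 = 0.0758 kJ/s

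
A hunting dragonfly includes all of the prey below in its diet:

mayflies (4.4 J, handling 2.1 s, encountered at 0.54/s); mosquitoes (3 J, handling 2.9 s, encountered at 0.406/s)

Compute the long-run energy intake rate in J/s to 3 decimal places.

1.085 J/s

R = (0.54×4.4 + 0.406×3) / (1 + 0.54×2.1 + 0.406×2.9) = 3.594/3.311 = 1.085 J/s.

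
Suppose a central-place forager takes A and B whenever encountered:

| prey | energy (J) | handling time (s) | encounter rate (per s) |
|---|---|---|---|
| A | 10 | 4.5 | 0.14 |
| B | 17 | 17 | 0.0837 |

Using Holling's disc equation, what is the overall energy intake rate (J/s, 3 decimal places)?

Energy encountered per unit search time: 0.14×10 + 0.0837×17 = 2.823 J/s.
Handling time per unit search time: 0.14×4.5 + 0.0837×17 = 2.053.
Rate = 2.823/(1 + 2.053) = 0.9247 J/s.

0.925 J/s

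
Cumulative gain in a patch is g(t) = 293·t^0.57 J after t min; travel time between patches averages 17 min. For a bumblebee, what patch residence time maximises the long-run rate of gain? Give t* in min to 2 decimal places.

22.53 min

Optimal t* satisfies g'(t*) = g(t*)/(T + t*).
g'(t) = 0.57·293·t^-0.43. Setting 0.57·293·t^-0.43 = 293·t^0.57/(17+t) gives 0.57(17+t) = t, so 0.43·t = 0.57×17.
t* = 0.57×17/0.43 = 22.53 min.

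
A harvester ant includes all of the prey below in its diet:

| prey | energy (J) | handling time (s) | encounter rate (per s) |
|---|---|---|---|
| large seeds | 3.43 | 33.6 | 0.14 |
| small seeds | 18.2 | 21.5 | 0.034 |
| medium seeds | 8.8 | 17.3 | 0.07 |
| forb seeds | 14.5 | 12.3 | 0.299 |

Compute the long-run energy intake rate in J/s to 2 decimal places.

Energy encountered per unit search time: 0.14×3.43 + 0.034×18.2 + 0.07×8.8 + 0.299×14.5 = 6.05 J/s.
Handling time per unit search time: 0.14×33.6 + 0.034×21.5 + 0.07×17.3 + 0.299×12.3 = 10.32.
Rate = 6.05/(1 + 10.32) = 0.5343 J/s.

0.53 J/s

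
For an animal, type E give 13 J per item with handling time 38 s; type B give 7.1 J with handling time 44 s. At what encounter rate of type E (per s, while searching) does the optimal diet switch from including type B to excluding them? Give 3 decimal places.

0.023 per s

At the threshold, the rate on type E alone equals the profitability of type B: λ·13/(1 + λ·38) = 7.1/44 = 0.1614.
Rearranging, λ(13 − 0.1614×38) = 0.1614, so λ = 0.1614/6.868 = 0.02349 per s.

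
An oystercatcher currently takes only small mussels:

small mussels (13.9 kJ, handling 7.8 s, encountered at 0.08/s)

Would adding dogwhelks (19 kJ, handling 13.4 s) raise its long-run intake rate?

Current rate: (0.08×13.9)/(1 + 0.08×7.8) = 0.6847 kJ/s.
dogwhelks: E/h = 19/13.4 = 1.418 kJ/s.
Since 1.418 > R, including dogwhelks increases the long-run rate.

Yes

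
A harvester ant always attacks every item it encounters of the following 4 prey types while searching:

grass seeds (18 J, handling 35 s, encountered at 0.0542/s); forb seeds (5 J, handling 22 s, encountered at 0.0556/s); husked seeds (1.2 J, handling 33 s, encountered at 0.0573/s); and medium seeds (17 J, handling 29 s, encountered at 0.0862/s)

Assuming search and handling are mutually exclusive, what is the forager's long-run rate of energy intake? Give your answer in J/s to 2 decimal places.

0.33 J/s

R = (0.0542×18 + 0.0556×5 + 0.0573×1.2 + 0.0862×17) / (1 + 0.0542×35 + 0.0556×22 + 0.0573×33 + 0.0862×29) = 2.788/8.511 = 0.3276 J/s.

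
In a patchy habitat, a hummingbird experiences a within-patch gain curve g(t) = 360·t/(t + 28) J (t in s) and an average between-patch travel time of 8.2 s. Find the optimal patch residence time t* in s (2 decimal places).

15.15 s

Optimal t* satisfies g'(t*) = g(t*)/(T + t*).
g'(t) = 360·28/(t + 28)². Setting 360·28/(t+28)² = 360t/[(t+28)(8.2+t)] gives 28(8.2+t) = t(t+28), so t² = 28×8.2 = 229.6.
t* = √229.6 = 15.15 s.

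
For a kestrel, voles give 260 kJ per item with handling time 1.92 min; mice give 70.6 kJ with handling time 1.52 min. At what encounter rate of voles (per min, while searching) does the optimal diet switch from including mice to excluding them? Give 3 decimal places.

0.272 per min

The zero-one rule: include mice iff E₂/h₂ > λE₁/(1+λh₁). Equality gives the switch point.
λE₁h₂ = E₂ + λE₂h₁ ⇒ λ = E₂/(E₁h₂ − E₂h₁) = 70.6/(395.2 − 135.6) = 0.2719 per min.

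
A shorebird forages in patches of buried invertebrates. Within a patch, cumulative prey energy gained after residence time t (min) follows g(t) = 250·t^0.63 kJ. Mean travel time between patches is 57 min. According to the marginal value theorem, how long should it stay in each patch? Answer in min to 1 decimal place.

97.1 min

Optimal t* satisfies g'(t*) = g(t*)/(T + t*).
g'(t) = 0.63·250·t^-0.37. Setting 0.63·250·t^-0.37 = 250·t^0.63/(57+t) gives 0.63(57+t) = t, so 0.37·t = 0.63×57.
t* = 0.63×57/0.37 = 97.05 min.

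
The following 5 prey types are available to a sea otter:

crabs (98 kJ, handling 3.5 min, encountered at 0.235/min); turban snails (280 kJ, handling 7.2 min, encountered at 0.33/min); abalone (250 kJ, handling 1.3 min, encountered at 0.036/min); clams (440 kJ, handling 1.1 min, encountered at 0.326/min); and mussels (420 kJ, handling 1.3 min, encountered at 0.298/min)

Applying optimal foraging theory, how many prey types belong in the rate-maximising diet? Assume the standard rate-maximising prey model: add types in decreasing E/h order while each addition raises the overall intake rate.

3

Profitabilities (E/h, kJ/min): clams 400, mussels 323, abalone 192, turban snails 38.9, crabs 28. Add prey in this order while the next type's profitability exceeds the intake rate on those already taken.
Rate on top 1: 105.6. mussels: 323 > 105.6 → include.
Rate on top 2: 153.8. abalone: 192 > 153.8 → include.
Rate on top 3: 154.8. turban snails: 38.9 < 154.8 → exclude; stop.
Optimal diet: clams, mussels, abalone — 3 of 5 types.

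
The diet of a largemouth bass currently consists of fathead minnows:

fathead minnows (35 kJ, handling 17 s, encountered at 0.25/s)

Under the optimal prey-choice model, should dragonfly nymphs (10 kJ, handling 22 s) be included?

Current rate: (0.25×35)/(1 + 0.25×17) = 1.667 kJ/s.
dragonfly nymphs: E/h = 10/22 = 0.4545 kJ/s.
Since 0.4545 < R, time spent handling dragonfly nymphs is better spent searching.

No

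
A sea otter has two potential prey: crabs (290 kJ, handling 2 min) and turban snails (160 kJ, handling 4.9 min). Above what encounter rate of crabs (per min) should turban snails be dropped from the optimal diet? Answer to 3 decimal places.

At the threshold, the rate on crabs alone equals the profitability of turban snails: λ·290/(1 + λ·2) = 160/4.9 = 32.65.
Rearranging, λ(290 − 32.65×2) = 32.65, so λ = 32.65/224.7 = 0.1453 per min.

0.145 per min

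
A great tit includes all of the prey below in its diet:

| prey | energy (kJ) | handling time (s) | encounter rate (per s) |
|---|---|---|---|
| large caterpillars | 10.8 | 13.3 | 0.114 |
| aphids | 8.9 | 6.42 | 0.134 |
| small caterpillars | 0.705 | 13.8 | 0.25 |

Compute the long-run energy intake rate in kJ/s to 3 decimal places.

0.381 kJ/s

Energy encountered per unit search time: 0.114×10.8 + 0.134×8.9 + 0.25×0.705 = 2.6 kJ/s.
Handling time per unit search time: 0.114×13.3 + 0.134×6.42 + 0.25×13.8 = 5.826.
Rate = 2.6/(1 + 5.826) = 0.3809 kJ/s.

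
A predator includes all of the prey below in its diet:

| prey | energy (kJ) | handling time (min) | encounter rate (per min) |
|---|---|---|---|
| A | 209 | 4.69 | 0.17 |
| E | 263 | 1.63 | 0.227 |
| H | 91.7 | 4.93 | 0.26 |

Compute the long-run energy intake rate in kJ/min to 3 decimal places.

34.523 kJ/min

R = Σλ_iE_i / (1 + Σλ_ih_i)
Numerator: 0.17×209 + 0.227×263 + 0.26×91.7 = 119.1
Denominator: 1 + 0.17×4.69 + 0.227×1.63 + 0.26×4.93 = 3.449
R = 119.1/3.449 = 34.52 kJ/min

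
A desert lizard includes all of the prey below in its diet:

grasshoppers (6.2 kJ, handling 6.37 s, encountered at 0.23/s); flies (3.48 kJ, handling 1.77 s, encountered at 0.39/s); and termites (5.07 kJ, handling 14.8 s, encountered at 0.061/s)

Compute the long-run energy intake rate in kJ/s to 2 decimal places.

Energy encountered per unit search time: 0.23×6.2 + 0.39×3.48 + 0.061×5.07 = 3.092 kJ/s.
Handling time per unit search time: 0.23×6.37 + 0.39×1.77 + 0.061×14.8 = 3.058.
Rate = 3.092/(1 + 3.058) = 0.762 kJ/s.

0.76 kJ/s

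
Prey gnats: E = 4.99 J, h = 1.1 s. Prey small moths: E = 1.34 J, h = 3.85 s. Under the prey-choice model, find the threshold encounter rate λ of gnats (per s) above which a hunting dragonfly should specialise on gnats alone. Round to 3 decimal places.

The zero-one rule: include small moths iff E₂/h₂ > λE₁/(1+λh₁). Equality gives the switch point.
λE₁h₂ = E₂ + λE₂h₁ ⇒ λ = E₂/(E₁h₂ − E₂h₁) = 1.34/(19.21 − 1.474) = 0.07555 per s.

0.076 per s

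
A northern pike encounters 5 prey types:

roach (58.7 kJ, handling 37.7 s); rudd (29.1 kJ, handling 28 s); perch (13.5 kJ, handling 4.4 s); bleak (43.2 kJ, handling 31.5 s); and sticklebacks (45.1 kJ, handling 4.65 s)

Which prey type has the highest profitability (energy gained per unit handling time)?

In descending order of E/h:
sticklebacks: 45.1/4.65 = 9.7 kJ/s
perch: 13.5/4.4 = 3.07 kJ/s
roach: 58.7/37.7 = 1.56 kJ/s
bleak: 43.2/31.5 = 1.37 kJ/s
rudd: 29.1/28 = 1.04 kJ/s

sticklebacks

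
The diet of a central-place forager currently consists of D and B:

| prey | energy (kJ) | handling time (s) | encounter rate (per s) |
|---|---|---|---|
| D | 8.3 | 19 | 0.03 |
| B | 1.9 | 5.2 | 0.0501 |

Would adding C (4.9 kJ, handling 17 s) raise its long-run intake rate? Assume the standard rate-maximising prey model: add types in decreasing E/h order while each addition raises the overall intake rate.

Yes

Intake rate on the current diet: R = (0.03×8.3 + 0.0501×1.9) / (1 + 0.03×19 + 0.0501×5.2) = 0.3442/1.831 = 0.188 kJ/s.
C: E/h = 4.9/17 = 0.2882 kJ/s.
0.2882 > 0.188, so adding C raises the average — include it.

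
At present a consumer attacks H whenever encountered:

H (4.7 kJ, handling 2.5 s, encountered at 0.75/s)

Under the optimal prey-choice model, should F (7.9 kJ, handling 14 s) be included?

No

Intake rate on the current diet: R = (0.75×4.7) / (1 + 0.75×2.5) = 3.525/2.875 = 1.226 kJ/s.
F: E/h = 7.9/14 = 0.5643 kJ/s.
0.5643 < 1.226, so adding F would lower the average — exclude it.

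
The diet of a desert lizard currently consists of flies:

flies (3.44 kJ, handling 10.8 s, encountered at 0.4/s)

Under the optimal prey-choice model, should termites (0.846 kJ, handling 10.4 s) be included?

No

Intake rate on the current diet: R = (0.4×3.44) / (1 + 0.4×10.8) = 1.376/5.32 = 0.2586 kJ/s.
termites: E/h = 0.846/10.4 = 0.08135 kJ/s.
0.08135 < 0.2586, so adding termites would lower the average — exclude it.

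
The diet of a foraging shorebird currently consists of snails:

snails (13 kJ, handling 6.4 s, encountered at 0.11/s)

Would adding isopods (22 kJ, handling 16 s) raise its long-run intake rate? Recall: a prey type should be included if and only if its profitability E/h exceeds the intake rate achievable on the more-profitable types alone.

Current rate: (0.11×13)/(1 + 0.11×6.4) = 0.8392 kJ/s.
Profitability of isopods: 22/16 = 1.375 kJ/s.
1.375 > 0.8392, so adding isopods raises the average — include it.

Yes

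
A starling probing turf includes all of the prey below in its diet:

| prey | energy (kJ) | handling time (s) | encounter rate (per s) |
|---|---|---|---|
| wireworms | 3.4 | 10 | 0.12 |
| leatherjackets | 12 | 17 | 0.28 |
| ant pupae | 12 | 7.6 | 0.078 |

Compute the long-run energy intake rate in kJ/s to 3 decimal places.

0.623 kJ/s

R = (0.12×3.4 + 0.28×12 + 0.078×12) / (1 + 0.12×10 + 0.28×17 + 0.078×7.6) = 4.704/7.553 = 0.6228 kJ/s.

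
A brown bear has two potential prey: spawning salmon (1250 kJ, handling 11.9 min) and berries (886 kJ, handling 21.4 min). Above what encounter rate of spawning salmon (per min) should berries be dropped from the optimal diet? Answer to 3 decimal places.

0.055 per min

The zero-one rule: include berries iff E₂/h₂ > λE₁/(1+λh₁). Equality gives the switch point.
λE₁h₂ = E₂ + λE₂h₁ ⇒ λ = E₂/(E₁h₂ − E₂h₁) = 886/(2.675e+04 − 1.054e+04) = 0.05467 per min.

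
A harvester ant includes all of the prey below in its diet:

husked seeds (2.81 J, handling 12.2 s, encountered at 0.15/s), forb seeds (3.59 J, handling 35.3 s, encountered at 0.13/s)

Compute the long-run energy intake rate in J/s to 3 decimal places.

R = (0.15×2.81 + 0.13×3.59) / (1 + 0.15×12.2 + 0.13×35.3) = 0.8882/7.419 = 0.1197 J/s.

0.120 J/s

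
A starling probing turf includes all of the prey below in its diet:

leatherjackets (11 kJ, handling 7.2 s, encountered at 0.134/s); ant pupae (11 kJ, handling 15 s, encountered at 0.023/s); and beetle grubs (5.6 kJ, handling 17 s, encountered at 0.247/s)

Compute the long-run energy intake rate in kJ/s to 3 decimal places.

0.478 kJ/s

Energy encountered per unit search time: 0.134×11 + 0.023×11 + 0.247×5.6 = 3.11 kJ/s.
Handling time per unit search time: 0.134×7.2 + 0.023×15 + 0.247×17 = 5.509.
Rate = 3.11/(1 + 5.509) = 0.4778 kJ/s.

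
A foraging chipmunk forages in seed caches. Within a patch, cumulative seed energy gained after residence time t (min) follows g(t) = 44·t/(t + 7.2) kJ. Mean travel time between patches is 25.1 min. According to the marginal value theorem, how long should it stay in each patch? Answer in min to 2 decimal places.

13.44 min

By the marginal value theorem, leave when the instantaneous gain rate g'(t) equals the habitat-wide average g(t)/(T + t).
g'(t) = 44·7.2/(t + 7.2)². Setting 44·7.2/(t+7.2)² = 44t/[(t+7.2)(25.1+t)] gives 7.2(25.1+t) = t(t+7.2), so t² = 7.2×25.1 = 180.7.
t* = √180.7 = 13.44 min.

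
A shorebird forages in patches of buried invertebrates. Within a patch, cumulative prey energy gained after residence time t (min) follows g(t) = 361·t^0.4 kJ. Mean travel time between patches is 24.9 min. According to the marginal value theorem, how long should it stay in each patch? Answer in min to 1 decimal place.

Optimal t* satisfies g'(t*) = g(t*)/(T + t*).
g'(t) = 0.4·361·t^-0.6. Setting 0.4·361·t^-0.6 = 361·t^0.4/(24.9+t) gives 0.4(24.9+t) = t, so 0.60·t = 0.4×24.9.
t* = 0.4×24.9/0.60 = 16.6 min.

16.6 min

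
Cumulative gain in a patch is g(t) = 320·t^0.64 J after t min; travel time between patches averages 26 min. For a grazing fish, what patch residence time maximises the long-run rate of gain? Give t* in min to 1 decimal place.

46.2 min

Maximise g(t)/(T+t): set derivative to zero → g'(t)(T+t) = g(t).
g'(t) = 0.64·320·t^-0.36. Setting 0.64·320·t^-0.36 = 320·t^0.64/(26+t) gives 0.64(26+t) = t, so 0.36·t = 0.64×26.
t* = 0.64×26/0.36 = 46.22 min.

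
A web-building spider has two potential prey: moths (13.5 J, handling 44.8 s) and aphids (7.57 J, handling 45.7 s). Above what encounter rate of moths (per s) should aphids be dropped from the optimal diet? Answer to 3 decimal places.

0.027 per s

Drop aphids once their profitability E₂/h₂ falls below the rate achievable on moths alone: E₂/h₂ = λE₁/(1 + λh₁).
Solve for λ: λE₁h₂ = E₂(1 + λh₁) → λ(E₁h₂ − E₂h₁) = E₂ → λ = E₂/(E₁h₂ − E₂h₁).
λ = 7.57/(13.5×45.7 − 7.57×44.8) = 7.57/277.8 = 0.02725 per s.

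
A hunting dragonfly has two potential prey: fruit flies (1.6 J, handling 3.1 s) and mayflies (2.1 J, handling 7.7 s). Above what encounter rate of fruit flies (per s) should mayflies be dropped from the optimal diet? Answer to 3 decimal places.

At the threshold, the rate on fruit flies alone equals the profitability of mayflies: λ·1.6/(1 + λ·3.1) = 2.1/7.7 = 0.2727.
Rearranging, λ(1.6 − 0.2727×3.1) = 0.2727, so λ = 0.2727/0.7545 = 0.3614 per s.

0.361 per s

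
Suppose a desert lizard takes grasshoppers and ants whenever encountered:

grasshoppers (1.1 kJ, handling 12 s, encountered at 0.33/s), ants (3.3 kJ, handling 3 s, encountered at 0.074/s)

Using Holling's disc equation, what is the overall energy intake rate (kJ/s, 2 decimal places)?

0.12 kJ/s

R = Σλ_iE_i / (1 + Σλ_ih_i)
Numerator: 0.33×1.1 + 0.074×3.3 = 0.6072
Denominator: 1 + 0.33×12 + 0.074×3 = 5.182
R = 0.6072/5.182 = 0.1172 kJ/s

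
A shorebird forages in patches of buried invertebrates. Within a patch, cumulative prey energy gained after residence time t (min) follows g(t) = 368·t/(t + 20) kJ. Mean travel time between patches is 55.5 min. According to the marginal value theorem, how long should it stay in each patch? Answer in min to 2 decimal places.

By the marginal value theorem, leave when the instantaneous gain rate g'(t) equals the habitat-wide average g(t)/(T + t).
g'(t) = 368·20/(t + 20)². Setting 368·20/(t+20)² = 368t/[(t+20)(55.5+t)] gives 20(55.5+t) = t(t+20), so t² = 20×55.5 = 1110.
t* = √1110 = 33.32 min.

33.32 min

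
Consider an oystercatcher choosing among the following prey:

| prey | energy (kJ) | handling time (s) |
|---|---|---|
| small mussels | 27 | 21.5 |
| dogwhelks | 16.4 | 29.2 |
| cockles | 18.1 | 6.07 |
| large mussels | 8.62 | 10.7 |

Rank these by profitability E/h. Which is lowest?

Profitability E/h (kJ/s): small mussels = 27/21.5 = 1.26, dogwhelks = 16.4/29.2 = 0.562, cockles = 18.1/6.07 = 2.98, large mussels = 8.62/10.7 = 0.806.
Ranked: cockles > small mussels > large mussels > dogwhelks.

dogwhelks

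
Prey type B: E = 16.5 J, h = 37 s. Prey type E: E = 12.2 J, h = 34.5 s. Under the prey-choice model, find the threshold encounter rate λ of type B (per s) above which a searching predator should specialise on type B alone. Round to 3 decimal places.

The zero-one rule: include type E iff E₂/h₂ > λE₁/(1+λh₁). Equality gives the switch point.
λE₁h₂ = E₂ + λE₂h₁ ⇒ λ = E₂/(E₁h₂ − E₂h₁) = 12.2/(569.2 − 451.4) = 0.1035 per s.

0.104 per s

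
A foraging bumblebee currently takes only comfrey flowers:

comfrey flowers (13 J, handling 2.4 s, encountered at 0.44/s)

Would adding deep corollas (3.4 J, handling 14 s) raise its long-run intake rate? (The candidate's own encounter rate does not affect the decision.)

Current rate: (0.44×13)/(1 + 0.44×2.4) = 2.782 J/s.
Profitability of deep corollas: 3.4/14 = 0.2429 J/s.
0.2429 < 2.782, so adding deep corollas would lower the average — exclude it.

No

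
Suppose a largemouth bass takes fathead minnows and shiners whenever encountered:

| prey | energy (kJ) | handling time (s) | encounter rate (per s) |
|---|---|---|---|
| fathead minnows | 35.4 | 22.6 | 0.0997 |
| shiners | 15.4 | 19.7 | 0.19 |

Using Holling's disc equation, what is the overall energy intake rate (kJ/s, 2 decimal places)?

R = Σλ_iE_i / (1 + Σλ_ih_i)
Numerator: 0.0997×35.4 + 0.19×15.4 = 6.455
Denominator: 1 + 0.0997×22.6 + 0.19×19.7 = 6.996
R = 6.455/6.996 = 0.9227 kJ/s

0.92 kJ/s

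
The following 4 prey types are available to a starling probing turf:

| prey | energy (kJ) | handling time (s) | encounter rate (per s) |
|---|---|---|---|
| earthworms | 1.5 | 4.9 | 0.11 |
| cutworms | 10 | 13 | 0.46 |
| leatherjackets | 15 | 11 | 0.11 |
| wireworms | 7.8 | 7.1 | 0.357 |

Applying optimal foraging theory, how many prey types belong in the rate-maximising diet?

E/h in descending order: leatherjackets 1.36, wireworms 1.1, cutworms 0.769, earthworms 0.306 kJ/s. The optimal diet is the largest prefix of this list for which every included type satisfies E_i/h_i > R on the types above it.
Rate on top 1: 0.7466. wireworms: 1.1 > 0.7466 → include.
Rate on top 2: 0.9346. cutworms: 0.769 < 0.9346 → exclude; stop.
Optimal diet: leatherjackets, wireworms — 2 of 4 types.

2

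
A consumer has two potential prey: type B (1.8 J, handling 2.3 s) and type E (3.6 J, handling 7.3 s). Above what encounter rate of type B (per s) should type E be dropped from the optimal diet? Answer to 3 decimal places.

Drop type E once their profitability E₂/h₂ falls below the rate achievable on type B alone: E₂/h₂ = λE₁/(1 + λh₁).
Solve for λ: λE₁h₂ = E₂(1 + λh₁) → λ(E₁h₂ − E₂h₁) = E₂ → λ = E₂/(E₁h₂ − E₂h₁).
λ = 3.6/(1.8×7.3 − 3.6×2.3) = 3.6/4.86 = 0.7407 per s.

0.741 per s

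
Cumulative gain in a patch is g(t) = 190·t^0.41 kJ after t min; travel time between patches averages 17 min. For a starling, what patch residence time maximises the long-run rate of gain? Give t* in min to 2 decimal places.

11.81 min

By the marginal value theorem, leave when the instantaneous gain rate g'(t) equals the habitat-wide average g(t)/(T + t).
g'(t) = 0.41·190·t^-0.59. Setting 0.41·190·t^-0.59 = 190·t^0.41/(17+t) gives 0.41(17+t) = t, so 0.59·t = 0.41×17.
t* = 0.41×17/0.59 = 11.81 min.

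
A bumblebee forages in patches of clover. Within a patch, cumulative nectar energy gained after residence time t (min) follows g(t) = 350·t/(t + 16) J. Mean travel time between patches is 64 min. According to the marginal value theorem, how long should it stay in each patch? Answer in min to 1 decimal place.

32.0 min

Optimal t* satisfies g'(t*) = g(t*)/(T + t*).
g'(t) = 350·16/(t + 16)². Setting 350·16/(t+16)² = 350t/[(t+16)(64+t)] gives 16(64+t) = t(t+16), so t² = 16×64 = 1024.
t* = √1024 = 32 min.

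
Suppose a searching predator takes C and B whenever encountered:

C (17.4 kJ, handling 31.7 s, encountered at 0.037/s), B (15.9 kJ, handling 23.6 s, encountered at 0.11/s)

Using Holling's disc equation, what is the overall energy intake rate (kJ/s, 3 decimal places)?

0.502 kJ/s

Energy encountered per unit search time: 0.037×17.4 + 0.11×15.9 = 2.393 kJ/s.
Handling time per unit search time: 0.037×31.7 + 0.11×23.6 = 3.769.
Rate = 2.393/(1 + 3.769) = 0.5018 kJ/s.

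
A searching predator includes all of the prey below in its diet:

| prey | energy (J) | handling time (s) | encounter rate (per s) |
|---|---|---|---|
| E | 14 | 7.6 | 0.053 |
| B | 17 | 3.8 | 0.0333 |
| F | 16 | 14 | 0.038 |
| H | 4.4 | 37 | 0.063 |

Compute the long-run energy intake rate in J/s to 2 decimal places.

0.50 J/s

Energy encountered per unit search time: 0.053×14 + 0.0333×17 + 0.038×16 + 0.063×4.4 = 2.193 J/s.
Handling time per unit search time: 0.053×7.6 + 0.0333×3.8 + 0.038×14 + 0.063×37 = 3.392.
Rate = 2.193/(1 + 3.392) = 0.4993 J/s.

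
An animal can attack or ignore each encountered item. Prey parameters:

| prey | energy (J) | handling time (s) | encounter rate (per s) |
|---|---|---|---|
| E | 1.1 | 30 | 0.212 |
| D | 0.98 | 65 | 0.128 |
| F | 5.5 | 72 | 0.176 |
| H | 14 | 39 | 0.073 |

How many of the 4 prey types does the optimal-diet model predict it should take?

Rank by E/h (J/s): H 0.359, F 0.0764, E 0.0367, D 0.0151. Include each in turn until the next type's E/h falls below the running intake rate.
Rate on top 1: 0.2657. F: 0.0764 < 0.2657 → exclude; stop.
Optimal diet: H — 1 of 4 types.

1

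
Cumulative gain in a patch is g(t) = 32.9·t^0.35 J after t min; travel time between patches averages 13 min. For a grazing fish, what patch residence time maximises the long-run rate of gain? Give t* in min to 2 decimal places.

By the marginal value theorem, leave when the instantaneous gain rate g'(t) equals the habitat-wide average g(t)/(T + t).
g'(t) = 0.35·32.9·t^-0.65. Setting 0.35·32.9·t^-0.65 = 32.9·t^0.35/(13+t) gives 0.35(13+t) = t, so 0.65·t = 0.35×13.
t* = 0.35×13/0.65 = 7 min.

7.00 min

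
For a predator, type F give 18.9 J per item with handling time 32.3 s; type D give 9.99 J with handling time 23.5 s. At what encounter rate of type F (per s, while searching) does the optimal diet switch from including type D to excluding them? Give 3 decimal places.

Drop type D once their profitability E₂/h₂ falls below the rate achievable on type F alone: E₂/h₂ = λE₁/(1 + λh₁).
Solve for λ: λE₁h₂ = E₂(1 + λh₁) → λ(E₁h₂ − E₂h₁) = E₂ → λ = E₂/(E₁h₂ − E₂h₁).
λ = 9.99/(18.9×23.5 − 9.99×32.3) = 9.99/121.5 = 0.08224 per s.

0.082 per s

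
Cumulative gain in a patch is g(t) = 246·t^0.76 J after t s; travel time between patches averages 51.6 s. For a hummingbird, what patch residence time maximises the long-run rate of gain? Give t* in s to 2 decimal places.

163.40 s

Maximise g(t)/(T+t): set derivative to zero → g'(t)(T+t) = g(t).
g'(t) = 0.76·246·t^-0.24. Setting 0.76·246·t^-0.24 = 246·t^0.76/(51.6+t) gives 0.76(51.6+t) = t, so 0.24·t = 0.76×51.6.
t* = 0.76×51.6/0.24 = 163.4 s.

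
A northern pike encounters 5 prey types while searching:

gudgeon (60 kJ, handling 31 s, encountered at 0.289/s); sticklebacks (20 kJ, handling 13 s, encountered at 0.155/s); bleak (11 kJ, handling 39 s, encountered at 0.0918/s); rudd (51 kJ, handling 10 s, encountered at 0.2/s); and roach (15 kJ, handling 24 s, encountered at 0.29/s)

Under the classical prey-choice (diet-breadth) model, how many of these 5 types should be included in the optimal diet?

1

Profitabilities (E/h, kJ/s): rudd 5.1, gudgeon 1.94, sticklebacks 1.54, roach 0.625, bleak 0.282. Add prey in this order while the next type's profitability exceeds the intake rate on those already taken.
Rate on top 1: 3.4. gudgeon: 1.94 < 3.4 → exclude; stop.
Optimal diet: rudd — 1 of 5 types.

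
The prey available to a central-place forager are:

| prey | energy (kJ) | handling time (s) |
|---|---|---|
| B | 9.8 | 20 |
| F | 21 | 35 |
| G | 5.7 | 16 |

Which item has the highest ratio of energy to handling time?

In descending order of E/h:
F: 21/35 = 0.6 kJ/s
B: 9.8/20 = 0.49 kJ/s
G: 5.7/16 = 0.356 kJ/s

F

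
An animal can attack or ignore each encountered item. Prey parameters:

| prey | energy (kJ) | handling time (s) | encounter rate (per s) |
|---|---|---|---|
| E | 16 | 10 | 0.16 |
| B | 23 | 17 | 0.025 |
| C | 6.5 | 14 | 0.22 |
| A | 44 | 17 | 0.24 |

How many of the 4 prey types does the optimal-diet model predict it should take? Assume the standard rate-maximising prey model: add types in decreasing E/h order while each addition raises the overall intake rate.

Rank by E/h (kJ/s): A 2.59, E 1.6, B 1.35, C 0.464. Include each in turn until the next type's E/h falls below the running intake rate.
Rate on top 1: 2.079. E: 1.6 < 2.079 → exclude; stop.
Optimal diet: A — 1 of 4 types.

1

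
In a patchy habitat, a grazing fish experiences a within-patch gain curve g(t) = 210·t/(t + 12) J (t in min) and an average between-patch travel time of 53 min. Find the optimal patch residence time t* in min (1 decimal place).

25.2 min

By the marginal value theorem, leave when the instantaneous gain rate g'(t) equals the habitat-wide average g(t)/(T + t).
g'(t) = 210·12/(t + 12)². Setting 210·12/(t+12)² = 210t/[(t+12)(53+t)] gives 12(53+t) = t(t+12), so t² = 12×53 = 636.
t* = √636 = 25.22 min.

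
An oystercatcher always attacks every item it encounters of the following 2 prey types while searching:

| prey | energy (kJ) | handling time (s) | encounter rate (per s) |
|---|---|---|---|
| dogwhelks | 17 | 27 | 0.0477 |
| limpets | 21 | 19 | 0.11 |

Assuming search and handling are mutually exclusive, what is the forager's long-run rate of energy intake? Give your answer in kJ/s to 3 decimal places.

0.713 kJ/s

R = Σλ_iE_i / (1 + Σλ_ih_i)
Numerator: 0.0477×17 + 0.11×21 = 3.121
Denominator: 1 + 0.0477×27 + 0.11×19 = 4.378
R = 3.121/4.378 = 0.7129 kJ/s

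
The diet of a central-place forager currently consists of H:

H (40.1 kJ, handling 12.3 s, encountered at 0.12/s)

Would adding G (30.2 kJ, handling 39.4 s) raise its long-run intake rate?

On H alone, R = ΣλE/(1+Σλh) = 4.812/2.476 = 1.943 kJ/s.
G: E/h = 30.2/39.4 = 0.7665 kJ/s.
Since 0.7665 < R, time spent handling G is better spent searching.

No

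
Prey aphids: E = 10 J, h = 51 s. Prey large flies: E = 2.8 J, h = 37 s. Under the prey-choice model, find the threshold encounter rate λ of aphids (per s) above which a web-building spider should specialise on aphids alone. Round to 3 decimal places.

The zero-one rule: include large flies iff E₂/h₂ > λE₁/(1+λh₁). Equality gives the switch point.
λE₁h₂ = E₂ + λE₂h₁ ⇒ λ = E₂/(E₁h₂ − E₂h₁) = 2.8/(370 − 142.8) = 0.01232 per s.

0.012 per s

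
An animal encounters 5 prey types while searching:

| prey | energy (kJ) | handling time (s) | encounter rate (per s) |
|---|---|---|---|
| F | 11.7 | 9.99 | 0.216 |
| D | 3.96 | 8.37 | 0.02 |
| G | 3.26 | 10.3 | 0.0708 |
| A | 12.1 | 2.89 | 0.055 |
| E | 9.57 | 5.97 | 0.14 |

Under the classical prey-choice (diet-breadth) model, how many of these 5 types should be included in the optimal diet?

E/h in descending order: A 4.19, E 1.6, F 1.17, D 0.473, G 0.317 kJ/s. The optimal diet is the largest prefix of this list for which every included type satisfies E_i/h_i > R on the types above it.
Rate on top 1: 0.5742. E: 1.6 > 0.5742 → include.
Rate on top 2: 1.005. F: 1.17 > 1.005 → include.
Rate on top 3: 1.091. D: 0.473 < 1.091 → exclude; stop.
Optimal diet: A, E, F — 3 of 5 types.

3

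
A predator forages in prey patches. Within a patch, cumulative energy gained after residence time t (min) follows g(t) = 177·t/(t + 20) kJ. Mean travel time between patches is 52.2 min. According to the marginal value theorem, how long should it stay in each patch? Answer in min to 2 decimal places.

By the marginal value theorem, leave when the instantaneous gain rate g'(t) equals the habitat-wide average g(t)/(T + t).
g'(t) = 177·20/(t + 20)². Setting 177·20/(t+20)² = 177t/[(t+20)(52.2+t)] gives 20(52.2+t) = t(t+20), so t² = 20×52.2 = 1044.
t* = √1044 = 32.31 min.

32.31 min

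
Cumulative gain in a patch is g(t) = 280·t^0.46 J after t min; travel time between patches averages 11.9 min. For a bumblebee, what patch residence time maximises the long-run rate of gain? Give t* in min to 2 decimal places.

Maximise g(t)/(T+t): set derivative to zero → g'(t)(T+t) = g(t).
g'(t) = 0.46·280·t^-0.54. Setting 0.46·280·t^-0.54 = 280·t^0.46/(11.9+t) gives 0.46(11.9+t) = t, so 0.54·t = 0.46×11.9.
t* = 0.46×11.9/0.54 = 10.14 min.

10.14 min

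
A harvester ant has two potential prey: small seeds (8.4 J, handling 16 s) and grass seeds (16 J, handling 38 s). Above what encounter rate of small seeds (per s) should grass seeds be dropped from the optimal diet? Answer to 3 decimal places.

The zero-one rule: include grass seeds iff E₂/h₂ > λE₁/(1+λh₁). Equality gives the switch point.
λE₁h₂ = E₂ + λE₂h₁ ⇒ λ = E₂/(E₁h₂ − E₂h₁) = 16/(319.2 − 256) = 0.2532 per s.

0.253 per s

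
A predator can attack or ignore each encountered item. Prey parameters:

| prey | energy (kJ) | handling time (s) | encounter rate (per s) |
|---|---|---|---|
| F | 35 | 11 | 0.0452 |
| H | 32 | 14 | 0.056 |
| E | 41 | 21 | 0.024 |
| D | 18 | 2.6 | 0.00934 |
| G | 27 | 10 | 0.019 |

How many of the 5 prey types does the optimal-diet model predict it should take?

5

E/h in descending order: D 6.92, F 3.18, G 2.7, H 2.29, E 1.95 kJ/s. The optimal diet is the largest prefix of this list for which every included type satisfies E_i/h_i > R on the types above it.
Rate on top 1: 0.1641. F: 3.18 > 0.1641 → include.
Rate on top 2: 1.15. G: 2.7 > 1.15 → include.
Rate on top 3: 1.322. H: 2.29 > 1.322 → include.
Rate on top 4: 1.625. E: 1.95 > 1.625 → include.
Optimal diet: D, F, G, H, E — 5 of 5 types.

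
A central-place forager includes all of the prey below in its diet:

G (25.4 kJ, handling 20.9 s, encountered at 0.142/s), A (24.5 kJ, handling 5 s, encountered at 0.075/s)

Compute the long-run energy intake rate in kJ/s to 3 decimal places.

R = (0.142×25.4 + 0.075×24.5) / (1 + 0.142×20.9 + 0.075×5) = 5.444/4.343 = 1.254 kJ/s.

1.254 kJ/s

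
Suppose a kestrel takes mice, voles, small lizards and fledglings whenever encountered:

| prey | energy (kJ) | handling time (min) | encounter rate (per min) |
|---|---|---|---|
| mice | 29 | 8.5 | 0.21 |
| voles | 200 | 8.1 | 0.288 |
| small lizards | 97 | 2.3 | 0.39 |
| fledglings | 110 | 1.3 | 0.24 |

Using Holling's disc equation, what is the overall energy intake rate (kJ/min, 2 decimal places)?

20.22 kJ/min

R = (0.21×29 + 0.288×200 + 0.39×97 + 0.24×110) / (1 + 0.21×8.5 + 0.288×8.1 + 0.39×2.3 + 0.24×1.3) = 127.9/6.327 = 20.22 kJ/min.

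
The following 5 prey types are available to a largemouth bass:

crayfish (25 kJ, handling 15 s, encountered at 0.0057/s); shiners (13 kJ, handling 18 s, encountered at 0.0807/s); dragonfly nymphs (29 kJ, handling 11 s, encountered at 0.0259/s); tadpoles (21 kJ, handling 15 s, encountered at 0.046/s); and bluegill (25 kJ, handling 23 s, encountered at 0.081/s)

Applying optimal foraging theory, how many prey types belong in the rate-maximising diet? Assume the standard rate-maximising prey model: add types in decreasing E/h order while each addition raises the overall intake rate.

E/h in descending order: dragonfly nymphs 2.64, crayfish 1.67, tadpoles 1.4, bluegill 1.09, shiners 0.722 kJ/s. The optimal diet is the largest prefix of this list for which every included type satisfies E_i/h_i > R on the types above it.
Rate on top 1: 0.5846. crayfish: 1.67 > 0.5846 → include.
Rate on top 2: 0.6521. tadpoles: 1.4 > 0.6521 → include.
Rate on top 3: 0.9025. bluegill: 1.09 > 0.9025 → include.
Rate on top 4: 0.9901. shiners: 0.722 < 0.9901 → exclude; stop.
Optimal diet: dragonfly nymphs, crayfish, tadpoles, bluegill — 4 of 5 types.

4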